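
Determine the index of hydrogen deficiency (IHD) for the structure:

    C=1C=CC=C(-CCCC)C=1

Molecular formula from the SMILES: C10H14.
DoU = (2C + 2 + N − H − X)/2 = (2·10 + 2 + 0 − 14 − 0)/2 = 8/2 = 4.
(Structurally: 1 ring(s) + 3 π bond(s) = 4.)

4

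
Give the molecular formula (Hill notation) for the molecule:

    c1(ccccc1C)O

C7H8O

Heavy atoms from the SMILES: 7 C, 1 O.
Implicit hydrogens by atom environment:
  4 × C (aromatic): 1 H each → 4
  2 × C (aromatic): no H
  1 × C: 3 H
  1 × O: 1 H
  Total hydrogens = 8.
Molecular formula: C7H8O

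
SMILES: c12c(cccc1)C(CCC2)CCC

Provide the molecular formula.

C13H18

Heavy atoms from the SMILES: 13 C.
Implicit hydrogens by atom environment:
  5 × C: 2 H each → 10
  4 × C (aromatic): 1 H each → 4
  2 × C (aromatic): no H
  1 × C: 3 H
  1 × C: 1 H
  Total hydrogens = 18.
Molecular formula: C13H18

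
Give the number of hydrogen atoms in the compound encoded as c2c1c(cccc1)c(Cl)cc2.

Hydrogens are implicit in SMILES; fill each atom to its normal valence:
  7 × C (aromatic): 1 H each → 7
  3 × C (aromatic): no H
  1 × Cl: no H
  Total hydrogens = 7.

7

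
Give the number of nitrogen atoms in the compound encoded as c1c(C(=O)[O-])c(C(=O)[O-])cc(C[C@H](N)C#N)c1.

The symbol for nitrogen appears 2 times in the SMILES.

2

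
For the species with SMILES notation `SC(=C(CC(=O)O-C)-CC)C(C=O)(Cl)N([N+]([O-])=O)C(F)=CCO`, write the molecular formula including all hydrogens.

C12H16ClFN2O6S

Heavy atoms from the SMILES: 12 C, 1 Cl, 1 F, 2 N, 6 O, 1 S.
Implicit hydrogens by atom environment:
  5 × C: no H
  4 × O: no H
  3 × C: 2 H each → 6
  2 × C: 3 H each → 6
  2 × C: 1 H each → 2
  1 × Cl: no H
  1 × F: no H
  1 × N: no H
  1 × N (charge +1): no H
  1 × O: 1 H
  1 × O (charge -1): no H
  1 × S: 1 H
  Total hydrogens = 16.
Molecular formula: C12H16ClFN2O6S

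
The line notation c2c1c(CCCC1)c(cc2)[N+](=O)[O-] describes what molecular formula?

Heavy atoms from the SMILES: 10 C, 1 N, 2 O.
Implicit hydrogens by atom environment:
  4 × C: 2 H each → 8
  3 × C (aromatic): 1 H each → 3
  3 × C (aromatic): no H
  1 × N (charge +1): no H
  1 × O: no H
  1 × O (charge -1): no H
  Total hydrogens = 11.
Molecular formula: C10H11NO2

C10H11NO2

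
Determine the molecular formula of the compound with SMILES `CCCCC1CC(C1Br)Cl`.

C8H14BrCl

Heavy atoms from the SMILES: 1 Br, 8 C, 1 Cl.
Implicit hydrogens by atom environment:
  4 × C: 2 H each → 8
  3 × C: 1 H each → 3
  1 × Br: no H
  1 × C: 3 H
  1 × Cl: no H
  Total hydrogens = 14.
Molecular formula: C8H14BrCl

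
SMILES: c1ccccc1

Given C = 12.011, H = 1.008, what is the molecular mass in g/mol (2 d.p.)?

Molecular formula: C6H6.
M = 6×12.011 + 6×1.008 = 78.11 g/mol.

78.11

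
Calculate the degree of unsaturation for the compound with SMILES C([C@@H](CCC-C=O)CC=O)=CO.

3

Molecular formula from the SMILES: C9H14O3.
DoU = (2C + 2 + N − H − X)/2 = (2·9 + 2 + 0 − 14 − 0)/2 = 6/2 = 3.
(Structurally: 0 ring(s) + 3 π bond(s) = 3.)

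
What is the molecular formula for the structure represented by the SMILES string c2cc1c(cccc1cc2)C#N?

C11H7N

Heavy atoms from the SMILES: 11 C, 1 N.
Implicit hydrogens by atom environment:
  7 × C (aromatic): 1 H each → 7
  3 × C (aromatic): no H
  1 × C: no H
  1 × N: no H
  Total hydrogens = 7.
Molecular formula: C11H7N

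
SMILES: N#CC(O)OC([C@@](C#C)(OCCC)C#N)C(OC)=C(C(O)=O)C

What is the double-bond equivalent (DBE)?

Molecular formula from the SMILES: C15H18N2O6.
DoU = (2C + 2 + N − H − X)/2 = (2·15 + 2 + 2 − 18 − 0)/2 = 16/2 = 8.
(Structurally: 0 ring(s) + 8 π bond(s) = 8.)

8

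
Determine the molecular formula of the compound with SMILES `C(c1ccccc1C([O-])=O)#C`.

C9H5O2-

Heavy atoms from the SMILES: 9 C, 2 O.
Implicit hydrogens by atom environment:
  4 × C (aromatic): 1 H each → 4
  2 × C (aromatic): no H
  2 × C: no H
  1 × C: 1 H
  1 × O: no H
  1 × O (charge -1): no H
  Total hydrogens = 5.
Net charge -1.
Molecular formula: C9H5O2-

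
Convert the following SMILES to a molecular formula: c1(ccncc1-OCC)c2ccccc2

Heavy atoms from the SMILES: 13 C, 1 N, 1 O.
Implicit hydrogens by atom environment:
  8 × C (aromatic): 1 H each → 8
  3 × C (aromatic): no H
  1 × C: 3 H
  1 × C: 2 H
  1 × N (aromatic): no H
  1 × O: no H
  Total hydrogens = 13.
Molecular formula: C13H13NO

C13H13NO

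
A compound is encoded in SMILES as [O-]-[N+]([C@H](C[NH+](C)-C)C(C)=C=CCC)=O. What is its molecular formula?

Heavy atoms from the SMILES: 10 C, 2 N, 2 O.
Implicit hydrogens by atom environment:
  4 × C: 3 H each → 12
  2 × C: 2 H each → 4
  2 × C: 1 H each → 2
  2 × C: no H
  1 × N (charge +1): 1 H
  1 × N (charge +1): no H
  1 × O: no H
  1 × O (charge -1): no H
  Total hydrogens = 19.
Net charge +1.
Molecular formula: C10H19N2O2+

C10H19N2O2+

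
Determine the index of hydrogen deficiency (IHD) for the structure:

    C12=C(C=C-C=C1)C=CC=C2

Molecular formula from the SMILES: C10H8.
DoU = (2C + 2 + N − H − X)/2 = (2·10 + 2 + 0 − 8 − 0)/2 = 14/2 = 7.
(Structurally: 2 ring(s) + 5 π bond(s) = 7.)

7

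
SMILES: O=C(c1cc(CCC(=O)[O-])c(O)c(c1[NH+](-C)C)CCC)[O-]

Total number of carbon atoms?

The symbol for carbon appears 15 times in the SMILES. Lowercase c denotes aromatic carbon and counts toward C.

15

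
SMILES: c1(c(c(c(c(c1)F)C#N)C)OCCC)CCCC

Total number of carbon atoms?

15

The symbol for carbon appears 15 times in the SMILES. Lowercase c denotes aromatic carbon and counts toward C.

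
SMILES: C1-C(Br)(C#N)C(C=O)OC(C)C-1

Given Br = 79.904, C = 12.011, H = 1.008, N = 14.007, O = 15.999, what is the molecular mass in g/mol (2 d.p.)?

Molecular formula: C8H10BrNO2.
M = 1×79.904 + 8×12.011 + 10×1.008 + 1×14.007 + 2×15.999 = 232.08 g/mol.

232.08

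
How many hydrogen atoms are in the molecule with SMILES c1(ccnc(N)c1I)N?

Hydrogens are implicit in SMILES; fill each atom to its normal valence:
  3 × C (aromatic): no H
  2 × C (aromatic): 1 H each → 2
  2 × N: 2 H each → 4
  1 × I: no H
  1 × N (aromatic): no H
  Total hydrogens = 6.

6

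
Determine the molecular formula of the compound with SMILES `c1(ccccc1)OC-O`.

Heavy atoms from the SMILES: 7 C, 2 O.
Implicit hydrogens by atom environment:
  5 × C (aromatic): 1 H each → 5
  1 × C: 2 H
  1 × C (aromatic): no H
  1 × O: 1 H
  1 × O: no H
  Total hydrogens = 8.
Molecular formula: C7H8O2

C7H8O2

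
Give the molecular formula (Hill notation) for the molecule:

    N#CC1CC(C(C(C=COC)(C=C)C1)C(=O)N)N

Heavy atoms from the SMILES: 13 C, 3 N, 2 O.
Implicit hydrogens by atom environment:
  6 × C: 1 H each → 6
  3 × C: 2 H each → 6
  3 × C: no H
  2 × N: 2 H each → 4
  2 × O: no H
  1 × C: 3 H
  1 × N: no H
  Total hydrogens = 19.
Molecular formula: C13H19N3O2

C13H19N3O2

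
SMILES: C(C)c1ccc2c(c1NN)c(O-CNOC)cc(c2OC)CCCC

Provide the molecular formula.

C19H29N3O3

Heavy atoms from the SMILES: 19 C, 3 N, 3 O.
Implicit hydrogens by atom environment:
  7 × C (aromatic): no H
  5 × C: 2 H each → 10
  4 × C: 3 H each → 12
  3 × C (aromatic): 1 H each → 3
  3 × O: no H
  2 × N: 1 H each → 2
  1 × N: 2 H
  Total hydrogens = 29.
Molecular formula: C19H29N3O3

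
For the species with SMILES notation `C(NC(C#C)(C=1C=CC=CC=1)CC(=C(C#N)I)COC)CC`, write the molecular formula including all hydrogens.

Heavy atoms from the SMILES: 18 C, 1 I, 2 N, 1 O.
Implicit hydrogens by atom environment:
  5 × C (aromatic): 1 H each → 5
  5 × C: no H
  4 × C: 2 H each → 8
  2 × C: 3 H each → 6
  1 × C: 1 H
  1 × C (aromatic): no H
  1 × I: no H
  1 × N: 1 H
  1 × N: no H
  1 × O: no H
  Total hydrogens = 21.
Molecular formula: C18H21IN2O

C18H21IN2O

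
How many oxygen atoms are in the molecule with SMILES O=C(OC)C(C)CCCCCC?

2

The symbol for oxygen appears 2 times in the SMILES.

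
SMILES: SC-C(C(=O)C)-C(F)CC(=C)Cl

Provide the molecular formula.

Heavy atoms from the SMILES: 8 C, 1 Cl, 1 F, 1 O, 1 S.
Implicit hydrogens by atom environment:
  3 × C: 2 H each → 6
  2 × C: 1 H each → 2
  2 × C: no H
  1 × C: 3 H
  1 × Cl: no H
  1 × F: no H
  1 × O: no H
  1 × S: 1 H
  Total hydrogens = 12.
Molecular formula: C8H12ClFOS

C8H12ClFOS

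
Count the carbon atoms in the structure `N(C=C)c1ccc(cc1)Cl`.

8

The symbol for carbon appears 8 times in the SMILES. Lowercase c denotes aromatic carbon and counts toward C.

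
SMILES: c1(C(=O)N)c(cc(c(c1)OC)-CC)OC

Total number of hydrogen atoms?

15

Hydrogens are implicit in SMILES; fill each atom to its normal valence:
  4 × C (aromatic): no H
  3 × C: 3 H each → 9
  3 × O: no H
  2 × C (aromatic): 1 H each → 2
  1 × C: 2 H
  1 × C: no H
  1 × N: 2 H
  Total hydrogens = 15.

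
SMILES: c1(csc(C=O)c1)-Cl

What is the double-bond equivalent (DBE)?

4

Molecular formula from the SMILES: C5H3ClOS.
DoU = (2C + 2 + N − H − X)/2 = (2·5 + 2 + 0 − 3 − 1)/2 = 8/2 = 4.
(Structurally: 1 ring(s) + 3 π bond(s) = 4.)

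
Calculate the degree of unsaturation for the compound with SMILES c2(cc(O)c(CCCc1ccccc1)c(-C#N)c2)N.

Molecular formula from the SMILES: C16H16N2O.
DoU = (2C + 2 + N − H − X)/2 = (2·16 + 2 + 2 − 16 − 0)/2 = 20/2 = 10.
(Structurally: 2 ring(s) + 8 π bond(s) = 10.)

10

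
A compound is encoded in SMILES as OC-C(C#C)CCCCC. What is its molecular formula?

Heavy atoms from the SMILES: 9 C, 1 O.
Implicit hydrogens by atom environment:
  5 × C: 2 H each → 10
  2 × C: 1 H each → 2
  1 × C: 3 H
  1 × C: no H
  1 × O: 1 H
  Total hydrogens = 16.
Molecular formula: C9H16O

C9H16O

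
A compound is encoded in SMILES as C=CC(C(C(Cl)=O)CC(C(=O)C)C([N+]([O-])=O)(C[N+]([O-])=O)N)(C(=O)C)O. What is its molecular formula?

C13H18ClN3O8

Heavy atoms from the SMILES: 13 C, 1 Cl, 3 N, 8 O.
Implicit hydrogens by atom environment:
  5 × C: no H
  5 × O: no H
  3 × C: 2 H each → 6
  3 × C: 1 H each → 3
  2 × C: 3 H each → 6
  2 × N (charge +1): no H
  2 × O (charge -1): no H
  1 × Cl: no H
  1 × N: 2 H
  1 × O: 1 H
  Total hydrogens = 18.
Molecular formula: C13H18ClN3O8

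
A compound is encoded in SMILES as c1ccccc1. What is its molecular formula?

Heavy atoms from the SMILES: 6 C.
Implicit hydrogens by atom environment:
  6 × C (aromatic): 1 H each → 6
  Total hydrogens = 6.
Molecular formula: C6H6

C6H6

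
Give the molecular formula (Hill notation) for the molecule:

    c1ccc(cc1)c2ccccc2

C12H10

Heavy atoms from the SMILES: 12 C.
Implicit hydrogens by atom environment:
  10 × C (aromatic): 1 H each → 10
  2 × C (aromatic): no H
  Total hydrogens = 10.
Molecular formula: C12H10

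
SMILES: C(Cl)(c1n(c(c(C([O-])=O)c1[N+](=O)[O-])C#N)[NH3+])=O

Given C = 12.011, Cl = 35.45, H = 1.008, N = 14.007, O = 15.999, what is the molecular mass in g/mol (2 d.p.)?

258.57

Molecular formula: C7H3ClN4O5.
M = 7×12.011 + 1×35.45 + 3×1.008 + 4×14.007 + 5×15.999 = 258.57 g/mol.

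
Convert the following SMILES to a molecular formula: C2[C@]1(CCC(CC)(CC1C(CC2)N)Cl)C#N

Heavy atoms from the SMILES: 13 C, 1 Cl, 2 N.
Implicit hydrogens by atom environment:
  7 × C: 2 H each → 14
  3 × C: no H
  2 × C: 1 H each → 2
  1 × C: 3 H
  1 × Cl: no H
  1 × N: 2 H
  1 × N: no H
  Total hydrogens = 21.
Molecular formula: C13H21ClN2

C13H21ClN2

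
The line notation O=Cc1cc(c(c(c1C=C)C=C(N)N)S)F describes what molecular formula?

Heavy atoms from the SMILES: 11 C, 1 F, 2 N, 1 O, 1 S.
Implicit hydrogens by atom environment:
  5 × C (aromatic): no H
  3 × C: 1 H each → 3
  2 × N: 2 H each → 4
  1 × C: 2 H
  1 × C (aromatic): 1 H
  1 × C: no H
  1 × F: no H
  1 × O: no H
  1 × S: 1 H
  Total hydrogens = 11.
Molecular formula: C11H11FN2OS

C11H11FN2OS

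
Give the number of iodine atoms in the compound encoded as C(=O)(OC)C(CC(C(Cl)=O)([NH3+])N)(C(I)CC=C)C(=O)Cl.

The symbol for iodine appears 1 time in the SMILES.

1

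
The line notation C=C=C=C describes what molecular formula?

C4H4

Heavy atoms from the SMILES: 4 C.
Implicit hydrogens by atom environment:
  2 × C: 2 H each → 4
  2 × C: no H
  Total hydrogens = 4.
Molecular formula: C4H4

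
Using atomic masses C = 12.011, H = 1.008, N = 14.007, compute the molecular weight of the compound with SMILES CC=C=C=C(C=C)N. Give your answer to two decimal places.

Molecular formula: C7H9N.
M = 7×12.011 + 9×1.008 + 1×14.007 = 107.16 g/mol.

107.16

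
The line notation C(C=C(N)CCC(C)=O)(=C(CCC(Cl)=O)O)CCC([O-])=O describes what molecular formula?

Heavy atoms from the SMILES: 14 C, 1 Cl, 1 N, 5 O.
Implicit hydrogens by atom environment:
  6 × C: 2 H each → 12
  6 × C: no H
  3 × O: no H
  1 × C: 3 H
  1 × C: 1 H
  1 × Cl: no H
  1 × N: 2 H
  1 × O: 1 H
  1 × O (charge -1): no H
  Total hydrogens = 19.
Net charge -1.
Molecular formula: C14H19ClNO5-

C14H19ClNO5-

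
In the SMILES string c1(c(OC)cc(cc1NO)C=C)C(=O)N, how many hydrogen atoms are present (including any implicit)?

12

Hydrogens are implicit in SMILES; fill each atom to its normal valence:
  4 × C (aromatic): no H
  2 × C (aromatic): 1 H each → 2
  2 × O: no H
  1 × C: 3 H
  1 × C: 2 H
  1 × C: 1 H
  1 × C: no H
  1 × N: 2 H
  1 × N: 1 H
  1 × O: 1 H
  Total hydrogens = 12.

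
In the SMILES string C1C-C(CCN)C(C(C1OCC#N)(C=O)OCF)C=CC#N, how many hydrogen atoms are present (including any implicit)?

Hydrogens are implicit in SMILES; fill each atom to its normal valence:
  6 × C: 2 H each → 12
  6 × C: 1 H each → 6
  3 × C: no H
  3 × O: no H
  2 × N: no H
  1 × F: no H
  1 × N: 2 H
  Total hydrogens = 20.

20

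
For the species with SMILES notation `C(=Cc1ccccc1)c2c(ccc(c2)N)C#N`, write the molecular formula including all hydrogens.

Heavy atoms from the SMILES: 15 C, 2 N.
Implicit hydrogens by atom environment:
  8 × C (aromatic): 1 H each → 8
  4 × C (aromatic): no H
  2 × C: 1 H each → 2
  1 × C: no H
  1 × N: 2 H
  1 × N: no H
  Total hydrogens = 12.
Molecular formula: C15H12N2

C15H12N2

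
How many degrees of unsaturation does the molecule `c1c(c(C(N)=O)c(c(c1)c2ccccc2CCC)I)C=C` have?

10

Molecular formula from the SMILES: C18H18INO.
DoU = (2C + 2 + N − H − X)/2 = (2·18 + 2 + 1 − 18 − 1)/2 = 20/2 = 10.
(Structurally: 2 ring(s) + 8 π bond(s) = 10.)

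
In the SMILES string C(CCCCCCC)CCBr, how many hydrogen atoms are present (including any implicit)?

21

Hydrogens are implicit in SMILES; fill each atom to its normal valence:
  9 × C: 2 H each → 18
  1 × Br: no H
  1 × C: 3 H
  Total hydrogens = 21.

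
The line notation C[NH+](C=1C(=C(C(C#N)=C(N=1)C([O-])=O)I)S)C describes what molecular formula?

C9H8IN3O2S

Heavy atoms from the SMILES: 9 C, 1 I, 3 N, 2 O, 1 S.
Implicit hydrogens by atom environment:
  5 × C (aromatic): no H
  2 × C: 3 H each → 6
  2 × C: no H
  1 × I: no H
  1 × N (charge +1): 1 H
  1 × N (aromatic): no H
  1 × N: no H
  1 × O: no H
  1 × O (charge -1): no H
  1 × S: 1 H
  Total hydrogens = 8.
Molecular formula: C9H8IN3O2S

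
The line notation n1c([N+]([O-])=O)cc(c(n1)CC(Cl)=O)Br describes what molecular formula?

Heavy atoms from the SMILES: 1 Br, 6 C, 1 Cl, 3 N, 3 O.
Implicit hydrogens by atom environment:
  3 × C (aromatic): no H
  2 × N (aromatic): no H
  2 × O: no H
  1 × Br: no H
  1 × C: 2 H
  1 × C (aromatic): 1 H
  1 × C: no H
  1 × Cl: no H
  1 × N (charge +1): no H
  1 × O (charge -1): no H
  Total hydrogens = 3.
Molecular formula: C6H3BrClN3O3

C6H3BrClN3O3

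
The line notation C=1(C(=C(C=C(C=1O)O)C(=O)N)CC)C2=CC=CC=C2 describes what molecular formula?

C15H15NO3

Heavy atoms from the SMILES: 15 C, 1 N, 3 O.
Implicit hydrogens by atom environment:
  6 × C (aromatic): 1 H each → 6
  6 × C (aromatic): no H
  2 × O: 1 H each → 2
  1 × C: 3 H
  1 × C: 2 H
  1 × C: no H
  1 × N: 2 H
  1 × O: no H
  Total hydrogens = 15.
Molecular formula: C15H15NO3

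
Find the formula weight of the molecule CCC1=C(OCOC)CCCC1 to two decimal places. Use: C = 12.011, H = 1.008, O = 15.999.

170.25

Molecular formula: C10H18O2.
M = 10×12.011 + 18×1.008 + 2×15.999 = 170.25 g/mol.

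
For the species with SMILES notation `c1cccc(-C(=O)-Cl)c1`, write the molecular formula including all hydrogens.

Heavy atoms from the SMILES: 7 C, 1 Cl, 1 O.
Implicit hydrogens by atom environment:
  5 × C (aromatic): 1 H each → 5
  1 × C (aromatic): no H
  1 × C: no H
  1 × Cl: no H
  1 × O: no H
  Total hydrogens = 5.
Molecular formula: C7H5ClO

C7H5ClO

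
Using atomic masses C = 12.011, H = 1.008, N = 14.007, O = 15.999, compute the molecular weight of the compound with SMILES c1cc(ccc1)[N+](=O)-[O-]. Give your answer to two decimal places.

123.11

Molecular formula: C6H5NO2.
M = 6×12.011 + 5×1.008 + 1×14.007 + 2×15.999 = 123.11 g/mol.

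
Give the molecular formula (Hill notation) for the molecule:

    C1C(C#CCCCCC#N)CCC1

C12H17N

Heavy atoms from the SMILES: 12 C, 1 N.
Implicit hydrogens by atom environment:
  8 × C: 2 H each → 16
  3 × C: no H
  1 × C: 1 H
  1 × N: no H
  Total hydrogens = 17.
Molecular formula: C12H17N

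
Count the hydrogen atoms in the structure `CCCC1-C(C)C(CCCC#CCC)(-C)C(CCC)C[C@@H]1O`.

Hydrogens are implicit in SMILES; fill each atom to its normal valence:
  9 × C: 2 H each → 18
  5 × C: 3 H each → 15
  4 × C: 1 H each → 4
  3 × C: no H
  1 × O: 1 H
  Total hydrogens = 38.

38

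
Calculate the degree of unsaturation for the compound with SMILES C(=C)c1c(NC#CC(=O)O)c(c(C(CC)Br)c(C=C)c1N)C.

Molecular formula from the SMILES: C17H19BrN2O2.
DoU = (2C + 2 + N − H − X)/2 = (2·17 + 2 + 2 − 19 − 1)/2 = 18/2 = 9.
(Structurally: 1 ring(s) + 8 π bond(s) = 9.)

9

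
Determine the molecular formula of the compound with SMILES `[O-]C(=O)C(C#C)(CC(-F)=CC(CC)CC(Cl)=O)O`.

Heavy atoms from the SMILES: 12 C, 1 Cl, 1 F, 4 O.
Implicit hydrogens by atom environment:
  5 × C: no H
  3 × C: 2 H each → 6
  3 × C: 1 H each → 3
  2 × O: no H
  1 × C: 3 H
  1 × Cl: no H
  1 × F: no H
  1 × O: 1 H
  1 × O (charge -1): no H
  Total hydrogens = 13.
Net charge -1.
Molecular formula: C12H13ClFO4-

C12H13ClFO4-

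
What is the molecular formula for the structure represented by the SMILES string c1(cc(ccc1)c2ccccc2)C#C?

C14H10

Heavy atoms from the SMILES: 14 C.
Implicit hydrogens by atom environment:
  9 × C (aromatic): 1 H each → 9
  3 × C (aromatic): no H
  1 × C: 1 H
  1 × C: no H
  Total hydrogens = 10.
Molecular formula: C14H10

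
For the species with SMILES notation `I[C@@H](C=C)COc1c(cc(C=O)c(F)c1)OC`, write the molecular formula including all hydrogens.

C12H12FIO3

Heavy atoms from the SMILES: 12 C, 1 F, 1 I, 3 O.
Implicit hydrogens by atom environment:
  4 × C (aromatic): no H
  3 × C: 1 H each → 3
  3 × O: no H
  2 × C: 2 H each → 4
  2 × C (aromatic): 1 H each → 2
  1 × C: 3 H
  1 × F: no H
  1 × I: no H
  Total hydrogens = 12.
Molecular formula: C12H12FIO3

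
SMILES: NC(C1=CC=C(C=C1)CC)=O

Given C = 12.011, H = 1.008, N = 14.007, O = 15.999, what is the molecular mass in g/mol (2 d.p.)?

149.19

Molecular formula: C9H11NO.
M = 9×12.011 + 11×1.008 + 1×14.007 + 1×15.999 = 149.19 g/mol.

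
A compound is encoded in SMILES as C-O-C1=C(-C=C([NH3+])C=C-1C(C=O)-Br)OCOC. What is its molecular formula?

C11H15BrNO4+

Heavy atoms from the SMILES: 1 Br, 11 C, 1 N, 4 O.
Implicit hydrogens by atom environment:
  4 × C (aromatic): no H
  4 × O: no H
  2 × C: 3 H each → 6
  2 × C (aromatic): 1 H each → 2
  2 × C: 1 H each → 2
  1 × Br: no H
  1 × C: 2 H
  1 × N (charge +1): 3 H
  Total hydrogens = 15.
Net charge +1.
Molecular formula: C11H15BrNO4+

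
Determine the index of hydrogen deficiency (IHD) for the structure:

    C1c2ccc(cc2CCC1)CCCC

5

Molecular formula from the SMILES: C14H20.
DoU = (2C + 2 + N − H − X)/2 = (2·14 + 2 + 0 − 20 − 0)/2 = 10/2 = 5.
(Structurally: 2 ring(s) + 3 π bond(s) = 5.)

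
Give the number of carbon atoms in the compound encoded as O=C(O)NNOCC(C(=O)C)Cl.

The symbol for carbon appears 5 times in the SMILES. (Cl is a single chlorine, not C + l.)

5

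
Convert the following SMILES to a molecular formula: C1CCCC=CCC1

Heavy atoms from the SMILES: 8 C.
Implicit hydrogens by atom environment:
  6 × C: 2 H each → 12
  2 × C: 1 H each → 2
  Total hydrogens = 14.
Molecular formula: C8H14

C8H14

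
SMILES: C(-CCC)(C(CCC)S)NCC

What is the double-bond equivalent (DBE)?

Molecular formula from the SMILES: C10H23NS.
DoU = (2C + 2 + N − H − X)/2 = (2·10 + 2 + 1 − 23 − 0)/2 = 0/2 = 0.
(Structurally: 0 ring(s) + 0 π bond(s) = 0.)

0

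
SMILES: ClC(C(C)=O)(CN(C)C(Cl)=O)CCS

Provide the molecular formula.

Heavy atoms from the SMILES: 8 C, 2 Cl, 1 N, 2 O, 1 S.
Implicit hydrogens by atom environment:
  3 × C: 2 H each → 6
  3 × C: no H
  2 × C: 3 H each → 6
  2 × Cl: no H
  2 × O: no H
  1 × N: no H
  1 × S: 1 H
  Total hydrogens = 13.
Molecular formula: C8H13Cl2NO2S

C8H13Cl2NO2S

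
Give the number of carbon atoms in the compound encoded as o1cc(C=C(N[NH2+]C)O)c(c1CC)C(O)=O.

10

The symbol for carbon appears 10 times in the SMILES. Lowercase c denotes aromatic carbon and counts toward C.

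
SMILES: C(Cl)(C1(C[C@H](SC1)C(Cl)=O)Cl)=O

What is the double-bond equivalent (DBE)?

Molecular formula from the SMILES: C6H5Cl3O2S.
DoU = (2C + 2 + N − H − X)/2 = (2·6 + 2 + 0 − 5 − 3)/2 = 6/2 = 3.
(Structurally: 1 ring(s) + 2 π bond(s) = 3.)

3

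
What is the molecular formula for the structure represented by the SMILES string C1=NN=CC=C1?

C4H4N2

Heavy atoms from the SMILES: 4 C, 2 N.
Implicit hydrogens by atom environment:
  4 × C (aromatic): 1 H each → 4
  2 × N (aromatic): no H
  Total hydrogens = 4.
Molecular formula: C4H4N2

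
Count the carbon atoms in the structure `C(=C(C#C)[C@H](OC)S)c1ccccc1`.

The symbol for carbon appears 12 times in the SMILES. Lowercase c denotes aromatic carbon and counts toward C.

12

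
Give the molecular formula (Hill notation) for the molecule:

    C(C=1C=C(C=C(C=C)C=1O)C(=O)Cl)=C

Heavy atoms from the SMILES: 11 C, 1 Cl, 2 O.
Implicit hydrogens by atom environment:
  4 × C (aromatic): no H
  2 × C: 2 H each → 4
  2 × C (aromatic): 1 H each → 2
  2 × C: 1 H each → 2
  1 × C: no H
  1 × Cl: no H
  1 × O: 1 H
  1 × O: no H
  Total hydrogens = 9.
Molecular formula: C11H9ClO2

C11H9ClO2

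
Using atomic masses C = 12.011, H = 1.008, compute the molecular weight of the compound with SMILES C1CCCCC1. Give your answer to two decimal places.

84.16

Molecular formula: C6H12.
M = 6×12.011 + 12×1.008 = 84.16 g/mol.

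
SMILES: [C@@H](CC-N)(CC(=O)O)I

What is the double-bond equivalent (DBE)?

1

Molecular formula from the SMILES: C5H10INO2.
DoU = (2C + 2 + N − H − X)/2 = (2·5 + 2 + 1 − 10 − 1)/2 = 2/2 = 1.
(Structurally: 0 ring(s) + 1 π bond(s) = 1.)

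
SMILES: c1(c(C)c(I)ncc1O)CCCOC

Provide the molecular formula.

Heavy atoms from the SMILES: 10 C, 1 I, 1 N, 2 O.
Implicit hydrogens by atom environment:
  4 × C (aromatic): no H
  3 × C: 2 H each → 6
  2 × C: 3 H each → 6
  1 × C (aromatic): 1 H
  1 × I: no H
  1 × N (aromatic): no H
  1 × O: 1 H
  1 × O: no H
  Total hydrogens = 14.
Molecular formula: C10H14INO2

C10H14INO2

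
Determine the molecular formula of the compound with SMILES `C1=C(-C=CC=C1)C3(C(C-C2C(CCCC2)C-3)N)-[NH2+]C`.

Heavy atoms from the SMILES: 17 C, 2 N.
Implicit hydrogens by atom environment:
  6 × C: 2 H each → 12
  5 × C (aromatic): 1 H each → 5
  3 × C: 1 H each → 3
  1 × C: 3 H
  1 × C: no H
  1 × C (aromatic): no H
  1 × N: 2 H
  1 × N (charge +1): 2 H
  Total hydrogens = 27.
Net charge +1.
Molecular formula: C17H27N2+

C17H27N2+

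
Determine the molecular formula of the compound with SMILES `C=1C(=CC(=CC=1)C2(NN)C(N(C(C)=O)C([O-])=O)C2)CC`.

Heavy atoms from the SMILES: 14 C, 3 N, 3 O.
Implicit hydrogens by atom environment:
  4 × C (aromatic): 1 H each → 4
  3 × C: no H
  2 × C: 3 H each → 6
  2 × C: 2 H each → 4
  2 × C (aromatic): no H
  2 × O: no H
  1 × C: 1 H
  1 × N: 2 H
  1 × N: 1 H
  1 × N: no H
  1 × O (charge -1): no H
  Total hydrogens = 18.
Net charge -1.
Molecular formula: C14H18N3O3-

C14H18N3O3-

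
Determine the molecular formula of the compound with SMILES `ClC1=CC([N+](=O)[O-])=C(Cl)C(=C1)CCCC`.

C10H11Cl2NO2

Heavy atoms from the SMILES: 10 C, 2 Cl, 1 N, 2 O.
Implicit hydrogens by atom environment:
  4 × C (aromatic): no H
  3 × C: 2 H each → 6
  2 × C (aromatic): 1 H each → 2
  2 × Cl: no H
  1 × C: 3 H
  1 × N (charge +1): no H
  1 × O: no H
  1 × O (charge -1): no H
  Total hydrogens = 11.
Molecular formula: C10H11Cl2NO2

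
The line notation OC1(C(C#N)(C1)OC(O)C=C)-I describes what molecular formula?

Heavy atoms from the SMILES: 7 C, 1 I, 1 N, 3 O.
Implicit hydrogens by atom environment:
  3 × C: no H
  2 × C: 2 H each → 4
  2 × C: 1 H each → 2
  2 × O: 1 H each → 2
  1 × I: no H
  1 × N: no H
  1 × O: no H
  Total hydrogens = 8.
Molecular formula: C7H8INO3

C7H8INO3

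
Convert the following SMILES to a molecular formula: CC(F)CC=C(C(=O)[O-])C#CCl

Heavy atoms from the SMILES: 8 C, 1 Cl, 1 F, 2 O.
Implicit hydrogens by atom environment:
  4 × C: no H
  2 × C: 1 H each → 2
  1 × C: 3 H
  1 × C: 2 H
  1 × Cl: no H
  1 × F: no H
  1 × O: no H
  1 × O (charge -1): no H
  Total hydrogens = 7.
Net charge -1.
Molecular formula: C8H7ClFO2-

C8H7ClFO2-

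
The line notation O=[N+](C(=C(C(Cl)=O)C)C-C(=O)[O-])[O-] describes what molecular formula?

Heavy atoms from the SMILES: 6 C, 1 Cl, 1 N, 5 O.
Implicit hydrogens by atom environment:
  4 × C: no H
  3 × O: no H
  2 × O (charge -1): no H
  1 × C: 3 H
  1 × C: 2 H
  1 × Cl: no H
  1 × N (charge +1): no H
  Total hydrogens = 5.
Net charge -1.
Molecular formula: C6H5ClNO5-

C6H5ClNO5-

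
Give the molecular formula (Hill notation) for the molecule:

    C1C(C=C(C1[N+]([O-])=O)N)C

Heavy atoms from the SMILES: 6 C, 2 N, 2 O.
Implicit hydrogens by atom environment:
  3 × C: 1 H each → 3
  1 × C: 3 H
  1 × C: 2 H
  1 × C: no H
  1 × N: 2 H
  1 × N (charge +1): no H
  1 × O: no H
  1 × O (charge -1): no H
  Total hydrogens = 10.
Molecular formula: C6H10N2O2

C6H10N2O2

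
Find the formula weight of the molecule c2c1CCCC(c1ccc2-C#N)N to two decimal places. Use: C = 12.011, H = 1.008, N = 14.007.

Molecular formula: C11H12N2.
M = 11×12.011 + 12×1.008 + 2×14.007 = 172.23 g/mol.

172.23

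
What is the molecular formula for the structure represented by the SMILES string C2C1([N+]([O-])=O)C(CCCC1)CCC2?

Heavy atoms from the SMILES: 10 C, 1 N, 2 O.
Implicit hydrogens by atom environment:
  8 × C: 2 H each → 16
  1 × C: 1 H
  1 × C: no H
  1 × N (charge +1): no H
  1 × O: no H
  1 × O (charge -1): no H
  Total hydrogens = 17.
Molecular formula: C10H17NO2

C10H17NO2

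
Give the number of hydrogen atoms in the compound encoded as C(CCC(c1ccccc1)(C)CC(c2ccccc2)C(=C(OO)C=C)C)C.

32

Hydrogens are implicit in SMILES; fill each atom to its normal valence:
  10 × C (aromatic): 1 H each → 10
  5 × C: 2 H each → 10
  3 × C: 3 H each → 9
  3 × C: no H
  2 × C: 1 H each → 2
  2 × C (aromatic): no H
  1 × O: 1 H
  1 × O: no H
  Total hydrogens = 32.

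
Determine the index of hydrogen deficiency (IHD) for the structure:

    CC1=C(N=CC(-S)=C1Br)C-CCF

Molecular formula from the SMILES: C9H11BrFNS.
DoU = (2C + 2 + N − H − X)/2 = (2·9 + 2 + 1 − 11 − 2)/2 = 8/2 = 4.
(Structurally: 1 ring(s) + 3 π bond(s) = 4.)

4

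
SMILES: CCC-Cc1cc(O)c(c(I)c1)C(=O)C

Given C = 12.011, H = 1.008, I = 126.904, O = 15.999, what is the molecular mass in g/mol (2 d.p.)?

318.15

Molecular formula: C12H15IO2.
M = 12×12.011 + 15×1.008 + 1×126.904 + 2×15.999 = 318.15 g/mol.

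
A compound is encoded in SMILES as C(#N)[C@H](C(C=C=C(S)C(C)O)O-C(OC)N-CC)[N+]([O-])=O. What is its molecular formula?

C12H19N3O5S

Heavy atoms from the SMILES: 12 C, 3 N, 5 O, 1 S.
Implicit hydrogens by atom environment:
  5 × C: 1 H each → 5
  3 × C: 3 H each → 9
  3 × C: no H
  3 × O: no H
  1 × C: 2 H
  1 × N: 1 H
  1 × N: no H
  1 × N (charge +1): no H
  1 × O: 1 H
  1 × O (charge -1): no H
  1 × S: 1 H
  Total hydrogens = 19.
Molecular formula: C12H19N3O5S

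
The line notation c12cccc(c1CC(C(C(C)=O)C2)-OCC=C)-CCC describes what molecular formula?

Heavy atoms from the SMILES: 18 C, 2 O.
Implicit hydrogens by atom environment:
  6 × C: 2 H each → 12
  3 × C (aromatic): 1 H each → 3
  3 × C: 1 H each → 3
  3 × C (aromatic): no H
  2 × C: 3 H each → 6
  2 × O: no H
  1 × C: no H
  Total hydrogens = 24.
Molecular formula: C18H24O2

C18H24O2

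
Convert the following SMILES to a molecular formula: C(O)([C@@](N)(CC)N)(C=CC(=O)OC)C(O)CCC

Heavy atoms from the SMILES: 12 C, 2 N, 4 O.
Implicit hydrogens by atom environment:
  3 × C: 3 H each → 9
  3 × C: 2 H each → 6
  3 × C: 1 H each → 3
  3 × C: no H
  2 × N: 2 H each → 4
  2 × O: 1 H each → 2
  2 × O: no H
  Total hydrogens = 24.
Molecular formula: C12H24N2O4

C12H24N2O4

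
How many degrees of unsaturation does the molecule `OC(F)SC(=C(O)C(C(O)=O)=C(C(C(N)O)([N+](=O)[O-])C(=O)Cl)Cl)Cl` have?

Molecular formula from the SMILES: C9H8Cl3FN2O8S.
DoU = (2C + 2 + N − H − X)/2 = (2·9 + 2 + 2 − 8 − 4)/2 = 10/2 = 5.
(Structurally: 0 ring(s) + 5 π bond(s) = 5.)

5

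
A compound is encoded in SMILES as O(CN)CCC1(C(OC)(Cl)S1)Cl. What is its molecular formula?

Heavy atoms from the SMILES: 6 C, 2 Cl, 1 N, 2 O, 1 S.
Implicit hydrogens by atom environment:
  3 × C: 2 H each → 6
  2 × C: no H
  2 × Cl: no H
  2 × O: no H
  1 × C: 3 H
  1 × N: 2 H
  1 × S: no H
  Total hydrogens = 11.
Molecular formula: C6H11Cl2NO2S

C6H11Cl2NO2S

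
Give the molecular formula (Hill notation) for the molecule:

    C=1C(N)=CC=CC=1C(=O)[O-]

Heavy atoms from the SMILES: 7 C, 1 N, 2 O.
Implicit hydrogens by atom environment:
  4 × C (aromatic): 1 H each → 4
  2 × C (aromatic): no H
  1 × C: no H
  1 × N: 2 H
  1 × O: no H
  1 × O (charge -1): no H
  Total hydrogens = 6.
Net charge -1.
Molecular formula: C7H6NO2-

C7H6NO2-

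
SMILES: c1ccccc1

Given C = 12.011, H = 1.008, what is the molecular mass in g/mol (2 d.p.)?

78.11

Molecular formula: C6H6.
M = 6×12.011 + 6×1.008 = 78.11 g/mol.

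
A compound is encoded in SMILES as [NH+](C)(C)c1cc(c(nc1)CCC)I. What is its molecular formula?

Heavy atoms from the SMILES: 10 C, 1 I, 2 N.
Implicit hydrogens by atom environment:
  3 × C: 3 H each → 9
  3 × C (aromatic): no H
  2 × C: 2 H each → 4
  2 × C (aromatic): 1 H each → 2
  1 × I: no H
  1 × N (charge +1): 1 H
  1 × N (aromatic): no H
  Total hydrogens = 16.
Net charge +1.
Molecular formula: C10H16IN2+

C10H16IN2+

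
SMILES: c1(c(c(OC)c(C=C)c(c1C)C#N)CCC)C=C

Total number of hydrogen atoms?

19

Hydrogens are implicit in SMILES; fill each atom to its normal valence:
  6 × C (aromatic): no H
  4 × C: 2 H each → 8
  3 × C: 3 H each → 9
  2 × C: 1 H each → 2
  1 × C: no H
  1 × N: no H
  1 × O: no H
  Total hydrogens = 19.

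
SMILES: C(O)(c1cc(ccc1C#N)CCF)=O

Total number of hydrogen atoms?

8

Hydrogens are implicit in SMILES; fill each atom to its normal valence:
  3 × C (aromatic): 1 H each → 3
  3 × C (aromatic): no H
  2 × C: 2 H each → 4
  2 × C: no H
  1 × F: no H
  1 × N: no H
  1 × O: 1 H
  1 × O: no H
  Total hydrogens = 8.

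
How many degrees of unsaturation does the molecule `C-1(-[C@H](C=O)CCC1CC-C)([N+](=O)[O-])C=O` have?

Molecular formula from the SMILES: C10H15NO4.
DoU = (2C + 2 + N − H − X)/2 = (2·10 + 2 + 1 − 15 − 0)/2 = 8/2 = 4.
(Structurally: 1 ring(s) + 3 π bond(s) = 4.)

4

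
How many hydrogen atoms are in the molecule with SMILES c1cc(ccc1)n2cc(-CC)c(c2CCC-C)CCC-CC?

Hydrogens are implicit in SMILES; fill each atom to its normal valence:
  8 × C: 2 H each → 16
  6 × C (aromatic): 1 H each → 6
  4 × C (aromatic): no H
  3 × C: 3 H each → 9
  1 × N (aromatic): no H
  Total hydrogens = 31.

31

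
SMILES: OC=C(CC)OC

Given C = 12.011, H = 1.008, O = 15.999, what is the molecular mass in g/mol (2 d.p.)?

102.13

Molecular formula: C5H10O2.
M = 5×12.011 + 10×1.008 + 2×15.999 = 102.13 g/mol.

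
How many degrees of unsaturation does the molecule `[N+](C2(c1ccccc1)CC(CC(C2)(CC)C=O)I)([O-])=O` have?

7

Molecular formula from the SMILES: C15H18INO3.
DoU = (2C + 2 + N − H − X)/2 = (2·15 + 2 + 1 − 18 − 1)/2 = 14/2 = 7.
(Structurally: 2 ring(s) + 5 π bond(s) = 7.)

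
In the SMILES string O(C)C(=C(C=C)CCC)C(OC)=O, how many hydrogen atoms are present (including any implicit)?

16

Hydrogens are implicit in SMILES; fill each atom to its normal valence:
  3 × C: 3 H each → 9
  3 × C: 2 H each → 6
  3 × C: no H
  3 × O: no H
  1 × C: 1 H
  Total hydrogens = 16.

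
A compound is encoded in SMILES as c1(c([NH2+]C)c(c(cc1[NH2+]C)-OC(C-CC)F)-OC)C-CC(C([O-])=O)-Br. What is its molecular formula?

C17H27BrFN2O4+

Heavy atoms from the SMILES: 1 Br, 17 C, 1 F, 2 N, 4 O.
Implicit hydrogens by atom environment:
  5 × C (aromatic): no H
  4 × C: 3 H each → 12
  4 × C: 2 H each → 8
  3 × O: no H
  2 × C: 1 H each → 2
  2 × N (charge +1): 2 H each → 4
  1 × Br: no H
  1 × C (aromatic): 1 H
  1 × C: no H
  1 × F: no H
  1 × O (charge -1): no H
  Total hydrogens = 27.
Net charge +1.
Molecular formula: C17H27BrFN2O4+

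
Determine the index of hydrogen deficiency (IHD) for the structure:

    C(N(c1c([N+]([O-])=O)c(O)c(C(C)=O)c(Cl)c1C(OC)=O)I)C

7

Molecular formula from the SMILES: C12H12ClIN2O6.
DoU = (2C + 2 + N − H − X)/2 = (2·12 + 2 + 2 − 12 − 2)/2 = 14/2 = 7.
(Structurally: 1 ring(s) + 6 π bond(s) = 7.)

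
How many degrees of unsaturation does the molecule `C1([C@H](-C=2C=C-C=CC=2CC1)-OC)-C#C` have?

7

Molecular formula from the SMILES: C13H14O.
DoU = (2C + 2 + N − H − X)/2 = (2·13 + 2 + 0 − 14 − 0)/2 = 14/2 = 7.
(Structurally: 2 ring(s) + 5 π bond(s) = 7.)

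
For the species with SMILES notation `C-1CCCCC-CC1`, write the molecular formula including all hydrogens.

Heavy atoms from the SMILES: 8 C.
Implicit hydrogens by atom environment:
  8 × C: 2 H each → 16
  Total hydrogens = 16.
Molecular formula: C8H16

C8H16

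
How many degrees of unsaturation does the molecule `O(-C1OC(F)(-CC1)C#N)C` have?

3

Molecular formula from the SMILES: C6H8FNO2.
DoU = (2C + 2 + N − H − X)/2 = (2·6 + 2 + 1 − 8 − 1)/2 = 6/2 = 3.
(Structurally: 1 ring(s) + 2 π bond(s) = 3.)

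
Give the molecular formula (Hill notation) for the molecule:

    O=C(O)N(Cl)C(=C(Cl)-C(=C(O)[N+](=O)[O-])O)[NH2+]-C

C6H8Cl2N3O6+

Heavy atoms from the SMILES: 6 C, 2 Cl, 3 N, 6 O.
Implicit hydrogens by atom environment:
  5 × C: no H
  3 × O: 1 H each → 3
  2 × Cl: no H
  2 × O: no H
  1 × C: 3 H
  1 × N (charge +1): 2 H
  1 × N (charge +1): no H
  1 × N: no H
  1 × O (charge -1): no H
  Total hydrogens = 8.
Net charge +1.
Molecular formula: C6H8Cl2N3O6+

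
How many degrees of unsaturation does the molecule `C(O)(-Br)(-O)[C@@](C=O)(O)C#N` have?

Molecular formula from the SMILES: C4H4BrNO4.
DoU = (2C + 2 + N − H − X)/2 = (2·4 + 2 + 1 − 4 − 1)/2 = 6/2 = 3.
(Structurally: 0 ring(s) + 3 π bond(s) = 3.)

3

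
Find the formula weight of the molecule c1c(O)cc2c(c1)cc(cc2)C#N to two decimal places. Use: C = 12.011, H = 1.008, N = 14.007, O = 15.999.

169.18

Molecular formula: C11H7NO.
M = 11×12.011 + 7×1.008 + 1×14.007 + 1×15.999 = 169.18 g/mol.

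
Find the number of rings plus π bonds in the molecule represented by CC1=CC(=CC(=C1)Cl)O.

Molecular formula from the SMILES: C7H7ClO.
DoU = (2C + 2 + N − H − X)/2 = (2·7 + 2 + 0 − 7 − 1)/2 = 8/2 = 4.
(Structurally: 1 ring(s) + 3 π bond(s) = 4.)

4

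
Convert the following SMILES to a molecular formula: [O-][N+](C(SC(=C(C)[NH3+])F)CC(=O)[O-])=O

C6H9FN2O4S

Heavy atoms from the SMILES: 6 C, 1 F, 2 N, 4 O, 1 S.
Implicit hydrogens by atom environment:
  3 × C: no H
  2 × O: no H
  2 × O (charge -1): no H
  1 × C: 3 H
  1 × C: 2 H
  1 × C: 1 H
  1 × F: no H
  1 × N (charge +1): 3 H
  1 × N (charge +1): no H
  1 × S: no H
  Total hydrogens = 9.
Molecular formula: C6H9FN2O4S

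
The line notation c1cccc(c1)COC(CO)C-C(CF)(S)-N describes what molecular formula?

C12H18FNO2S

Heavy atoms from the SMILES: 12 C, 1 F, 1 N, 2 O, 1 S.
Implicit hydrogens by atom environment:
  5 × C (aromatic): 1 H each → 5
  4 × C: 2 H each → 8
  1 × C: 1 H
  1 × C: no H
  1 × C (aromatic): no H
  1 × F: no H
  1 × N: 2 H
  1 × O: 1 H
  1 × O: no H
  1 × S: 1 H
  Total hydrogens = 18.
Molecular formula: C12H18FNO2S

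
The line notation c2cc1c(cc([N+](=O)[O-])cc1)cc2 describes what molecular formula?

Heavy atoms from the SMILES: 10 C, 1 N, 2 O.
Implicit hydrogens by atom environment:
  7 × C (aromatic): 1 H each → 7
  3 × C (aromatic): no H
  1 × N (charge +1): no H
  1 × O: no H
  1 × O (charge -1): no H
  Total hydrogens = 7.
Molecular formula: C10H7NO2

C10H7NO2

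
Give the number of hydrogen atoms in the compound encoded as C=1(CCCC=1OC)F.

9

Hydrogens are implicit in SMILES; fill each atom to its normal valence:
  3 × C: 2 H each → 6
  2 × C: no H
  1 × C: 3 H
  1 × F: no H
  1 × O: no H
  Total hydrogens = 9.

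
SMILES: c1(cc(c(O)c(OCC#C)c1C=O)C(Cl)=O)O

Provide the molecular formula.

Heavy atoms from the SMILES: 11 C, 1 Cl, 5 O.
Implicit hydrogens by atom environment:
  5 × C (aromatic): no H
  3 × O: no H
  2 × C: 1 H each → 2
  2 × C: no H
  2 × O: 1 H each → 2
  1 × C: 2 H
  1 × C (aromatic): 1 H
  1 × Cl: no H
  Total hydrogens = 7.
Molecular formula: C11H7ClO5

C11H7ClO5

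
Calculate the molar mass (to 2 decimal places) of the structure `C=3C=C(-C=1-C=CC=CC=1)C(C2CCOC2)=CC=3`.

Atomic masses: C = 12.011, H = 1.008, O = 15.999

224.30

Molecular formula: C16H16O.
M = 16×12.011 + 16×1.008 + 1×15.999 = 224.30 g/mol.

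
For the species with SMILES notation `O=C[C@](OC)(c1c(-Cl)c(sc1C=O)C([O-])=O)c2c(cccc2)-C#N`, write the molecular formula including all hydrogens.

Heavy atoms from the SMILES: 16 C, 1 Cl, 1 N, 5 O, 1 S.
Implicit hydrogens by atom environment:
  6 × C (aromatic): no H
  4 × C (aromatic): 1 H each → 4
  4 × O: no H
  3 × C: no H
  2 × C: 1 H each → 2
  1 × C: 3 H
  1 × Cl: no H
  1 × N: no H
  1 × O (charge -1): no H
  1 × S (aromatic): no H
  Total hydrogens = 9.
Net charge -1.
Molecular formula: C16H9ClNO5S-

C16H9ClNO5S-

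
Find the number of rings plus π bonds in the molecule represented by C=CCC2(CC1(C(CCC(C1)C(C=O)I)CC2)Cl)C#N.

6

Molecular formula from the SMILES: C16H21ClINO.
DoU = (2C + 2 + N − H − X)/2 = (2·16 + 2 + 1 − 21 − 2)/2 = 12/2 = 6.
(Structurally: 2 ring(s) + 4 π bond(s) = 6.)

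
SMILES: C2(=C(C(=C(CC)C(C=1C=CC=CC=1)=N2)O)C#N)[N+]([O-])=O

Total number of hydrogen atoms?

11

Hydrogens are implicit in SMILES; fill each atom to its normal valence:
  6 × C (aromatic): no H
  5 × C (aromatic): 1 H each → 5
  1 × C: 3 H
  1 × C: 2 H
  1 × C: no H
  1 × N (aromatic): no H
  1 × N: no H
  1 × N (charge +1): no H
  1 × O: 1 H
  1 × O: no H
  1 × O (charge -1): no H
  Total hydrogens = 11.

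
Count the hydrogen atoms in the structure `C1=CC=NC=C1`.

5

Hydrogens are implicit in SMILES; fill each atom to its normal valence:
  5 × C (aromatic): 1 H each → 5
  1 × N (aromatic): no H
  Total hydrogens = 5.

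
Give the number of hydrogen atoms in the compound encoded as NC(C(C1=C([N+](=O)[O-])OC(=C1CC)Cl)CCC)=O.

Hydrogens are implicit in SMILES; fill each atom to its normal valence:
  4 × C (aromatic): no H
  3 × C: 2 H each → 6
  2 × C: 3 H each → 6
  2 × O: no H
  1 × C: 1 H
  1 × C: no H
  1 × Cl: no H
  1 × N: 2 H
  1 × N (charge +1): no H
  1 × O (aromatic): no H
  1 × O (charge -1): no H
  Total hydrogens = 15.

15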